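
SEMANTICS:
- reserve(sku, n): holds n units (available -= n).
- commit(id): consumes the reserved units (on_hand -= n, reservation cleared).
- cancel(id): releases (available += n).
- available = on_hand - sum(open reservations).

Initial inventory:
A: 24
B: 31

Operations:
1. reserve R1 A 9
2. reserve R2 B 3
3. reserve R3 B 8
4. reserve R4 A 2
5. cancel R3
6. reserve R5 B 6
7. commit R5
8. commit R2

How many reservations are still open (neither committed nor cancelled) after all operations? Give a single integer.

Answer: 2

Derivation:
Step 1: reserve R1 A 9 -> on_hand[A=24 B=31] avail[A=15 B=31] open={R1}
Step 2: reserve R2 B 3 -> on_hand[A=24 B=31] avail[A=15 B=28] open={R1,R2}
Step 3: reserve R3 B 8 -> on_hand[A=24 B=31] avail[A=15 B=20] open={R1,R2,R3}
Step 4: reserve R4 A 2 -> on_hand[A=24 B=31] avail[A=13 B=20] open={R1,R2,R3,R4}
Step 5: cancel R3 -> on_hand[A=24 B=31] avail[A=13 B=28] open={R1,R2,R4}
Step 6: reserve R5 B 6 -> on_hand[A=24 B=31] avail[A=13 B=22] open={R1,R2,R4,R5}
Step 7: commit R5 -> on_hand[A=24 B=25] avail[A=13 B=22] open={R1,R2,R4}
Step 8: commit R2 -> on_hand[A=24 B=22] avail[A=13 B=22] open={R1,R4}
Open reservations: ['R1', 'R4'] -> 2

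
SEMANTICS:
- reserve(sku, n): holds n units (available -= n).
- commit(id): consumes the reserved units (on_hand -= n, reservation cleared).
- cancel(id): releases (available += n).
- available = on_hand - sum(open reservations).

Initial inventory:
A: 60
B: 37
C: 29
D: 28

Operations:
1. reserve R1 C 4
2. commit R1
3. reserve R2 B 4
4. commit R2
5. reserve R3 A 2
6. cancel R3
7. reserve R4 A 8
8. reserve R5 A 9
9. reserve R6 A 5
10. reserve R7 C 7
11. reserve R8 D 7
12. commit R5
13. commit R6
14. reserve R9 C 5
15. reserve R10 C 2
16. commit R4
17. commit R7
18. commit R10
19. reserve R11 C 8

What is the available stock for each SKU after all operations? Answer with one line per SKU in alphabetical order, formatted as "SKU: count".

Answer: A: 38
B: 33
C: 3
D: 21

Derivation:
Step 1: reserve R1 C 4 -> on_hand[A=60 B=37 C=29 D=28] avail[A=60 B=37 C=25 D=28] open={R1}
Step 2: commit R1 -> on_hand[A=60 B=37 C=25 D=28] avail[A=60 B=37 C=25 D=28] open={}
Step 3: reserve R2 B 4 -> on_hand[A=60 B=37 C=25 D=28] avail[A=60 B=33 C=25 D=28] open={R2}
Step 4: commit R2 -> on_hand[A=60 B=33 C=25 D=28] avail[A=60 B=33 C=25 D=28] open={}
Step 5: reserve R3 A 2 -> on_hand[A=60 B=33 C=25 D=28] avail[A=58 B=33 C=25 D=28] open={R3}
Step 6: cancel R3 -> on_hand[A=60 B=33 C=25 D=28] avail[A=60 B=33 C=25 D=28] open={}
Step 7: reserve R4 A 8 -> on_hand[A=60 B=33 C=25 D=28] avail[A=52 B=33 C=25 D=28] open={R4}
Step 8: reserve R5 A 9 -> on_hand[A=60 B=33 C=25 D=28] avail[A=43 B=33 C=25 D=28] open={R4,R5}
Step 9: reserve R6 A 5 -> on_hand[A=60 B=33 C=25 D=28] avail[A=38 B=33 C=25 D=28] open={R4,R5,R6}
Step 10: reserve R7 C 7 -> on_hand[A=60 B=33 C=25 D=28] avail[A=38 B=33 C=18 D=28] open={R4,R5,R6,R7}
Step 11: reserve R8 D 7 -> on_hand[A=60 B=33 C=25 D=28] avail[A=38 B=33 C=18 D=21] open={R4,R5,R6,R7,R8}
Step 12: commit R5 -> on_hand[A=51 B=33 C=25 D=28] avail[A=38 B=33 C=18 D=21] open={R4,R6,R7,R8}
Step 13: commit R6 -> on_hand[A=46 B=33 C=25 D=28] avail[A=38 B=33 C=18 D=21] open={R4,R7,R8}
Step 14: reserve R9 C 5 -> on_hand[A=46 B=33 C=25 D=28] avail[A=38 B=33 C=13 D=21] open={R4,R7,R8,R9}
Step 15: reserve R10 C 2 -> on_hand[A=46 B=33 C=25 D=28] avail[A=38 B=33 C=11 D=21] open={R10,R4,R7,R8,R9}
Step 16: commit R4 -> on_hand[A=38 B=33 C=25 D=28] avail[A=38 B=33 C=11 D=21] open={R10,R7,R8,R9}
Step 17: commit R7 -> on_hand[A=38 B=33 C=18 D=28] avail[A=38 B=33 C=11 D=21] open={R10,R8,R9}
Step 18: commit R10 -> on_hand[A=38 B=33 C=16 D=28] avail[A=38 B=33 C=11 D=21] open={R8,R9}
Step 19: reserve R11 C 8 -> on_hand[A=38 B=33 C=16 D=28] avail[A=38 B=33 C=3 D=21] open={R11,R8,R9}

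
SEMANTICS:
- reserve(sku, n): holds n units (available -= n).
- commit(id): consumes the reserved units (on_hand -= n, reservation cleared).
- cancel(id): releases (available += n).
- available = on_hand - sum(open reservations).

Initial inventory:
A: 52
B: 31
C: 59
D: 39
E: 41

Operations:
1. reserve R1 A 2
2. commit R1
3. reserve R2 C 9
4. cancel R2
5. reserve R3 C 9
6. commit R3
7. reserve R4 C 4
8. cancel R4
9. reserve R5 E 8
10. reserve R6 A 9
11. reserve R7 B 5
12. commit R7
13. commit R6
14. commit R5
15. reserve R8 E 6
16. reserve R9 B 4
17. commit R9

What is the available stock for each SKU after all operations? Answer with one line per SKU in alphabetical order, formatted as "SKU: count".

Answer: A: 41
B: 22
C: 50
D: 39
E: 27

Derivation:
Step 1: reserve R1 A 2 -> on_hand[A=52 B=31 C=59 D=39 E=41] avail[A=50 B=31 C=59 D=39 E=41] open={R1}
Step 2: commit R1 -> on_hand[A=50 B=31 C=59 D=39 E=41] avail[A=50 B=31 C=59 D=39 E=41] open={}
Step 3: reserve R2 C 9 -> on_hand[A=50 B=31 C=59 D=39 E=41] avail[A=50 B=31 C=50 D=39 E=41] open={R2}
Step 4: cancel R2 -> on_hand[A=50 B=31 C=59 D=39 E=41] avail[A=50 B=31 C=59 D=39 E=41] open={}
Step 5: reserve R3 C 9 -> on_hand[A=50 B=31 C=59 D=39 E=41] avail[A=50 B=31 C=50 D=39 E=41] open={R3}
Step 6: commit R3 -> on_hand[A=50 B=31 C=50 D=39 E=41] avail[A=50 B=31 C=50 D=39 E=41] open={}
Step 7: reserve R4 C 4 -> on_hand[A=50 B=31 C=50 D=39 E=41] avail[A=50 B=31 C=46 D=39 E=41] open={R4}
Step 8: cancel R4 -> on_hand[A=50 B=31 C=50 D=39 E=41] avail[A=50 B=31 C=50 D=39 E=41] open={}
Step 9: reserve R5 E 8 -> on_hand[A=50 B=31 C=50 D=39 E=41] avail[A=50 B=31 C=50 D=39 E=33] open={R5}
Step 10: reserve R6 A 9 -> on_hand[A=50 B=31 C=50 D=39 E=41] avail[A=41 B=31 C=50 D=39 E=33] open={R5,R6}
Step 11: reserve R7 B 5 -> on_hand[A=50 B=31 C=50 D=39 E=41] avail[A=41 B=26 C=50 D=39 E=33] open={R5,R6,R7}
Step 12: commit R7 -> on_hand[A=50 B=26 C=50 D=39 E=41] avail[A=41 B=26 C=50 D=39 E=33] open={R5,R6}
Step 13: commit R6 -> on_hand[A=41 B=26 C=50 D=39 E=41] avail[A=41 B=26 C=50 D=39 E=33] open={R5}
Step 14: commit R5 -> on_hand[A=41 B=26 C=50 D=39 E=33] avail[A=41 B=26 C=50 D=39 E=33] open={}
Step 15: reserve R8 E 6 -> on_hand[A=41 B=26 C=50 D=39 E=33] avail[A=41 B=26 C=50 D=39 E=27] open={R8}
Step 16: reserve R9 B 4 -> on_hand[A=41 B=26 C=50 D=39 E=33] avail[A=41 B=22 C=50 D=39 E=27] open={R8,R9}
Step 17: commit R9 -> on_hand[A=41 B=22 C=50 D=39 E=33] avail[A=41 B=22 C=50 D=39 E=27] open={R8}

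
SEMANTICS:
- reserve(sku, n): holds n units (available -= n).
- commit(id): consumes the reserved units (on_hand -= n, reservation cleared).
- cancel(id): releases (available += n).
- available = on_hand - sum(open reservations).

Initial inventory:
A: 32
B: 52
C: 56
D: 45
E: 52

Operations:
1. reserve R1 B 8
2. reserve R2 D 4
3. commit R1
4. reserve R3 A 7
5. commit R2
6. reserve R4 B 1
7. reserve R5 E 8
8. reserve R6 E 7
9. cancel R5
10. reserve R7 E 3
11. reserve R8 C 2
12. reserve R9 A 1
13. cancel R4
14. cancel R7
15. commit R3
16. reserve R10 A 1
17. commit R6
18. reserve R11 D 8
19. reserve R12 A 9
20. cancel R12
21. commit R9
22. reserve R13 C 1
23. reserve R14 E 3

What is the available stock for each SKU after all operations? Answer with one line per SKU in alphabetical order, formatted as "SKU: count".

Step 1: reserve R1 B 8 -> on_hand[A=32 B=52 C=56 D=45 E=52] avail[A=32 B=44 C=56 D=45 E=52] open={R1}
Step 2: reserve R2 D 4 -> on_hand[A=32 B=52 C=56 D=45 E=52] avail[A=32 B=44 C=56 D=41 E=52] open={R1,R2}
Step 3: commit R1 -> on_hand[A=32 B=44 C=56 D=45 E=52] avail[A=32 B=44 C=56 D=41 E=52] open={R2}
Step 4: reserve R3 A 7 -> on_hand[A=32 B=44 C=56 D=45 E=52] avail[A=25 B=44 C=56 D=41 E=52] open={R2,R3}
Step 5: commit R2 -> on_hand[A=32 B=44 C=56 D=41 E=52] avail[A=25 B=44 C=56 D=41 E=52] open={R3}
Step 6: reserve R4 B 1 -> on_hand[A=32 B=44 C=56 D=41 E=52] avail[A=25 B=43 C=56 D=41 E=52] open={R3,R4}
Step 7: reserve R5 E 8 -> on_hand[A=32 B=44 C=56 D=41 E=52] avail[A=25 B=43 C=56 D=41 E=44] open={R3,R4,R5}
Step 8: reserve R6 E 7 -> on_hand[A=32 B=44 C=56 D=41 E=52] avail[A=25 B=43 C=56 D=41 E=37] open={R3,R4,R5,R6}
Step 9: cancel R5 -> on_hand[A=32 B=44 C=56 D=41 E=52] avail[A=25 B=43 C=56 D=41 E=45] open={R3,R4,R6}
Step 10: reserve R7 E 3 -> on_hand[A=32 B=44 C=56 D=41 E=52] avail[A=25 B=43 C=56 D=41 E=42] open={R3,R4,R6,R7}
Step 11: reserve R8 C 2 -> on_hand[A=32 B=44 C=56 D=41 E=52] avail[A=25 B=43 C=54 D=41 E=42] open={R3,R4,R6,R7,R8}
Step 12: reserve R9 A 1 -> on_hand[A=32 B=44 C=56 D=41 E=52] avail[A=24 B=43 C=54 D=41 E=42] open={R3,R4,R6,R7,R8,R9}
Step 13: cancel R4 -> on_hand[A=32 B=44 C=56 D=41 E=52] avail[A=24 B=44 C=54 D=41 E=42] open={R3,R6,R7,R8,R9}
Step 14: cancel R7 -> on_hand[A=32 B=44 C=56 D=41 E=52] avail[A=24 B=44 C=54 D=41 E=45] open={R3,R6,R8,R9}
Step 15: commit R3 -> on_hand[A=25 B=44 C=56 D=41 E=52] avail[A=24 B=44 C=54 D=41 E=45] open={R6,R8,R9}
Step 16: reserve R10 A 1 -> on_hand[A=25 B=44 C=56 D=41 E=52] avail[A=23 B=44 C=54 D=41 E=45] open={R10,R6,R8,R9}
Step 17: commit R6 -> on_hand[A=25 B=44 C=56 D=41 E=45] avail[A=23 B=44 C=54 D=41 E=45] open={R10,R8,R9}
Step 18: reserve R11 D 8 -> on_hand[A=25 B=44 C=56 D=41 E=45] avail[A=23 B=44 C=54 D=33 E=45] open={R10,R11,R8,R9}
Step 19: reserve R12 A 9 -> on_hand[A=25 B=44 C=56 D=41 E=45] avail[A=14 B=44 C=54 D=33 E=45] open={R10,R11,R12,R8,R9}
Step 20: cancel R12 -> on_hand[A=25 B=44 C=56 D=41 E=45] avail[A=23 B=44 C=54 D=33 E=45] open={R10,R11,R8,R9}
Step 21: commit R9 -> on_hand[A=24 B=44 C=56 D=41 E=45] avail[A=23 B=44 C=54 D=33 E=45] open={R10,R11,R8}
Step 22: reserve R13 C 1 -> on_hand[A=24 B=44 C=56 D=41 E=45] avail[A=23 B=44 C=53 D=33 E=45] open={R10,R11,R13,R8}
Step 23: reserve R14 E 3 -> on_hand[A=24 B=44 C=56 D=41 E=45] avail[A=23 B=44 C=53 D=33 E=42] open={R10,R11,R13,R14,R8}

Answer: A: 23
B: 44
C: 53
D: 33
E: 42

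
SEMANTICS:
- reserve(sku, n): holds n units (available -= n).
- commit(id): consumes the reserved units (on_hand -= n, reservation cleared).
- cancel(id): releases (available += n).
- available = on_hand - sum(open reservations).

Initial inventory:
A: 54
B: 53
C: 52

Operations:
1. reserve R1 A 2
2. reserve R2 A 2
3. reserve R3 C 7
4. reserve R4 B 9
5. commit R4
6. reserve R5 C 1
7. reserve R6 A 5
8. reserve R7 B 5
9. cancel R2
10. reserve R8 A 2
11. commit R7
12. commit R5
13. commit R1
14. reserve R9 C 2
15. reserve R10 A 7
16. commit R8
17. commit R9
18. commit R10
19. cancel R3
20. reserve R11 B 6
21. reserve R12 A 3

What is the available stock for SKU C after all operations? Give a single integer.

Answer: 49

Derivation:
Step 1: reserve R1 A 2 -> on_hand[A=54 B=53 C=52] avail[A=52 B=53 C=52] open={R1}
Step 2: reserve R2 A 2 -> on_hand[A=54 B=53 C=52] avail[A=50 B=53 C=52] open={R1,R2}
Step 3: reserve R3 C 7 -> on_hand[A=54 B=53 C=52] avail[A=50 B=53 C=45] open={R1,R2,R3}
Step 4: reserve R4 B 9 -> on_hand[A=54 B=53 C=52] avail[A=50 B=44 C=45] open={R1,R2,R3,R4}
Step 5: commit R4 -> on_hand[A=54 B=44 C=52] avail[A=50 B=44 C=45] open={R1,R2,R3}
Step 6: reserve R5 C 1 -> on_hand[A=54 B=44 C=52] avail[A=50 B=44 C=44] open={R1,R2,R3,R5}
Step 7: reserve R6 A 5 -> on_hand[A=54 B=44 C=52] avail[A=45 B=44 C=44] open={R1,R2,R3,R5,R6}
Step 8: reserve R7 B 5 -> on_hand[A=54 B=44 C=52] avail[A=45 B=39 C=44] open={R1,R2,R3,R5,R6,R7}
Step 9: cancel R2 -> on_hand[A=54 B=44 C=52] avail[A=47 B=39 C=44] open={R1,R3,R5,R6,R7}
Step 10: reserve R8 A 2 -> on_hand[A=54 B=44 C=52] avail[A=45 B=39 C=44] open={R1,R3,R5,R6,R7,R8}
Step 11: commit R7 -> on_hand[A=54 B=39 C=52] avail[A=45 B=39 C=44] open={R1,R3,R5,R6,R8}
Step 12: commit R5 -> on_hand[A=54 B=39 C=51] avail[A=45 B=39 C=44] open={R1,R3,R6,R8}
Step 13: commit R1 -> on_hand[A=52 B=39 C=51] avail[A=45 B=39 C=44] open={R3,R6,R8}
Step 14: reserve R9 C 2 -> on_hand[A=52 B=39 C=51] avail[A=45 B=39 C=42] open={R3,R6,R8,R9}
Step 15: reserve R10 A 7 -> on_hand[A=52 B=39 C=51] avail[A=38 B=39 C=42] open={R10,R3,R6,R8,R9}
Step 16: commit R8 -> on_hand[A=50 B=39 C=51] avail[A=38 B=39 C=42] open={R10,R3,R6,R9}
Step 17: commit R9 -> on_hand[A=50 B=39 C=49] avail[A=38 B=39 C=42] open={R10,R3,R6}
Step 18: commit R10 -> on_hand[A=43 B=39 C=49] avail[A=38 B=39 C=42] open={R3,R6}
Step 19: cancel R3 -> on_hand[A=43 B=39 C=49] avail[A=38 B=39 C=49] open={R6}
Step 20: reserve R11 B 6 -> on_hand[A=43 B=39 C=49] avail[A=38 B=33 C=49] open={R11,R6}
Step 21: reserve R12 A 3 -> on_hand[A=43 B=39 C=49] avail[A=35 B=33 C=49] open={R11,R12,R6}
Final available[C] = 49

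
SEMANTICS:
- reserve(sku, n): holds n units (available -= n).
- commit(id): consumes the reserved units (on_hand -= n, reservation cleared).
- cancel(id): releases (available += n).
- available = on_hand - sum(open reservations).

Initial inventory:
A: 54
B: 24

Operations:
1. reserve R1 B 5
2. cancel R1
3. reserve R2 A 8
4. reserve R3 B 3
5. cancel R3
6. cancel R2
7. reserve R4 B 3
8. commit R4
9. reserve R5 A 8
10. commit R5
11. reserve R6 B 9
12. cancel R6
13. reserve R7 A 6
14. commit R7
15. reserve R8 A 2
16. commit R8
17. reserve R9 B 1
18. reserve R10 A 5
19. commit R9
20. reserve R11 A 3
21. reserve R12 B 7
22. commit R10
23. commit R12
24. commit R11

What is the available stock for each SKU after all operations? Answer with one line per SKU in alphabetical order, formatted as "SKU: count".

Answer: A: 30
B: 13

Derivation:
Step 1: reserve R1 B 5 -> on_hand[A=54 B=24] avail[A=54 B=19] open={R1}
Step 2: cancel R1 -> on_hand[A=54 B=24] avail[A=54 B=24] open={}
Step 3: reserve R2 A 8 -> on_hand[A=54 B=24] avail[A=46 B=24] open={R2}
Step 4: reserve R3 B 3 -> on_hand[A=54 B=24] avail[A=46 B=21] open={R2,R3}
Step 5: cancel R3 -> on_hand[A=54 B=24] avail[A=46 B=24] open={R2}
Step 6: cancel R2 -> on_hand[A=54 B=24] avail[A=54 B=24] open={}
Step 7: reserve R4 B 3 -> on_hand[A=54 B=24] avail[A=54 B=21] open={R4}
Step 8: commit R4 -> on_hand[A=54 B=21] avail[A=54 B=21] open={}
Step 9: reserve R5 A 8 -> on_hand[A=54 B=21] avail[A=46 B=21] open={R5}
Step 10: commit R5 -> on_hand[A=46 B=21] avail[A=46 B=21] open={}
Step 11: reserve R6 B 9 -> on_hand[A=46 B=21] avail[A=46 B=12] open={R6}
Step 12: cancel R6 -> on_hand[A=46 B=21] avail[A=46 B=21] open={}
Step 13: reserve R7 A 6 -> on_hand[A=46 B=21] avail[A=40 B=21] open={R7}
Step 14: commit R7 -> on_hand[A=40 B=21] avail[A=40 B=21] open={}
Step 15: reserve R8 A 2 -> on_hand[A=40 B=21] avail[A=38 B=21] open={R8}
Step 16: commit R8 -> on_hand[A=38 B=21] avail[A=38 B=21] open={}
Step 17: reserve R9 B 1 -> on_hand[A=38 B=21] avail[A=38 B=20] open={R9}
Step 18: reserve R10 A 5 -> on_hand[A=38 B=21] avail[A=33 B=20] open={R10,R9}
Step 19: commit R9 -> on_hand[A=38 B=20] avail[A=33 B=20] open={R10}
Step 20: reserve R11 A 3 -> on_hand[A=38 B=20] avail[A=30 B=20] open={R10,R11}
Step 21: reserve R12 B 7 -> on_hand[A=38 B=20] avail[A=30 B=13] open={R10,R11,R12}
Step 22: commit R10 -> on_hand[A=33 B=20] avail[A=30 B=13] open={R11,R12}
Step 23: commit R12 -> on_hand[A=33 B=13] avail[A=30 B=13] open={R11}
Step 24: commit R11 -> on_hand[A=30 B=13] avail[A=30 B=13] open={}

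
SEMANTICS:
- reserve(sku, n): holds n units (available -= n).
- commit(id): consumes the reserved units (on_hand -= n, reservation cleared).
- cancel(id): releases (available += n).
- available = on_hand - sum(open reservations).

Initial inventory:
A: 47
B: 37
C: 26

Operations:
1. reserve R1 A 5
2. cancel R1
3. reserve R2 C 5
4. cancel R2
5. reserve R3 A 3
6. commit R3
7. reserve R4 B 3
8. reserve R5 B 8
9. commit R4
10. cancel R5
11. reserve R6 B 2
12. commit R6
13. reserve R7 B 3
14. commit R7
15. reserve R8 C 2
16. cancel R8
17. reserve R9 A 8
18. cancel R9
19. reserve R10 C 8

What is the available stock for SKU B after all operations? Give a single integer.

Step 1: reserve R1 A 5 -> on_hand[A=47 B=37 C=26] avail[A=42 B=37 C=26] open={R1}
Step 2: cancel R1 -> on_hand[A=47 B=37 C=26] avail[A=47 B=37 C=26] open={}
Step 3: reserve R2 C 5 -> on_hand[A=47 B=37 C=26] avail[A=47 B=37 C=21] open={R2}
Step 4: cancel R2 -> on_hand[A=47 B=37 C=26] avail[A=47 B=37 C=26] open={}
Step 5: reserve R3 A 3 -> on_hand[A=47 B=37 C=26] avail[A=44 B=37 C=26] open={R3}
Step 6: commit R3 -> on_hand[A=44 B=37 C=26] avail[A=44 B=37 C=26] open={}
Step 7: reserve R4 B 3 -> on_hand[A=44 B=37 C=26] avail[A=44 B=34 C=26] open={R4}
Step 8: reserve R5 B 8 -> on_hand[A=44 B=37 C=26] avail[A=44 B=26 C=26] open={R4,R5}
Step 9: commit R4 -> on_hand[A=44 B=34 C=26] avail[A=44 B=26 C=26] open={R5}
Step 10: cancel R5 -> on_hand[A=44 B=34 C=26] avail[A=44 B=34 C=26] open={}
Step 11: reserve R6 B 2 -> on_hand[A=44 B=34 C=26] avail[A=44 B=32 C=26] open={R6}
Step 12: commit R6 -> on_hand[A=44 B=32 C=26] avail[A=44 B=32 C=26] open={}
Step 13: reserve R7 B 3 -> on_hand[A=44 B=32 C=26] avail[A=44 B=29 C=26] open={R7}
Step 14: commit R7 -> on_hand[A=44 B=29 C=26] avail[A=44 B=29 C=26] open={}
Step 15: reserve R8 C 2 -> on_hand[A=44 B=29 C=26] avail[A=44 B=29 C=24] open={R8}
Step 16: cancel R8 -> on_hand[A=44 B=29 C=26] avail[A=44 B=29 C=26] open={}
Step 17: reserve R9 A 8 -> on_hand[A=44 B=29 C=26] avail[A=36 B=29 C=26] open={R9}
Step 18: cancel R9 -> on_hand[A=44 B=29 C=26] avail[A=44 B=29 C=26] open={}
Step 19: reserve R10 C 8 -> on_hand[A=44 B=29 C=26] avail[A=44 B=29 C=18] open={R10}
Final available[B] = 29

Answer: 29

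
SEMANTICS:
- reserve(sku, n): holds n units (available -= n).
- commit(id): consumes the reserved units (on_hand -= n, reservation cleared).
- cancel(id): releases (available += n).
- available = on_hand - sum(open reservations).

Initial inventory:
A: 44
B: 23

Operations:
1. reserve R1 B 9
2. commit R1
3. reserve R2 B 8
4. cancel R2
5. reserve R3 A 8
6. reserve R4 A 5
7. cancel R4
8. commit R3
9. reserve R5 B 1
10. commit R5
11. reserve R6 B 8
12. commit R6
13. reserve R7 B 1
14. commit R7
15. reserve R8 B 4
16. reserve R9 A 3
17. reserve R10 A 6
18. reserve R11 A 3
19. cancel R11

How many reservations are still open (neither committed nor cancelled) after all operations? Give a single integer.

Step 1: reserve R1 B 9 -> on_hand[A=44 B=23] avail[A=44 B=14] open={R1}
Step 2: commit R1 -> on_hand[A=44 B=14] avail[A=44 B=14] open={}
Step 3: reserve R2 B 8 -> on_hand[A=44 B=14] avail[A=44 B=6] open={R2}
Step 4: cancel R2 -> on_hand[A=44 B=14] avail[A=44 B=14] open={}
Step 5: reserve R3 A 8 -> on_hand[A=44 B=14] avail[A=36 B=14] open={R3}
Step 6: reserve R4 A 5 -> on_hand[A=44 B=14] avail[A=31 B=14] open={R3,R4}
Step 7: cancel R4 -> on_hand[A=44 B=14] avail[A=36 B=14] open={R3}
Step 8: commit R3 -> on_hand[A=36 B=14] avail[A=36 B=14] open={}
Step 9: reserve R5 B 1 -> on_hand[A=36 B=14] avail[A=36 B=13] open={R5}
Step 10: commit R5 -> on_hand[A=36 B=13] avail[A=36 B=13] open={}
Step 11: reserve R6 B 8 -> on_hand[A=36 B=13] avail[A=36 B=5] open={R6}
Step 12: commit R6 -> on_hand[A=36 B=5] avail[A=36 B=5] open={}
Step 13: reserve R7 B 1 -> on_hand[A=36 B=5] avail[A=36 B=4] open={R7}
Step 14: commit R7 -> on_hand[A=36 B=4] avail[A=36 B=4] open={}
Step 15: reserve R8 B 4 -> on_hand[A=36 B=4] avail[A=36 B=0] open={R8}
Step 16: reserve R9 A 3 -> on_hand[A=36 B=4] avail[A=33 B=0] open={R8,R9}
Step 17: reserve R10 A 6 -> on_hand[A=36 B=4] avail[A=27 B=0] open={R10,R8,R9}
Step 18: reserve R11 A 3 -> on_hand[A=36 B=4] avail[A=24 B=0] open={R10,R11,R8,R9}
Step 19: cancel R11 -> on_hand[A=36 B=4] avail[A=27 B=0] open={R10,R8,R9}
Open reservations: ['R10', 'R8', 'R9'] -> 3

Answer: 3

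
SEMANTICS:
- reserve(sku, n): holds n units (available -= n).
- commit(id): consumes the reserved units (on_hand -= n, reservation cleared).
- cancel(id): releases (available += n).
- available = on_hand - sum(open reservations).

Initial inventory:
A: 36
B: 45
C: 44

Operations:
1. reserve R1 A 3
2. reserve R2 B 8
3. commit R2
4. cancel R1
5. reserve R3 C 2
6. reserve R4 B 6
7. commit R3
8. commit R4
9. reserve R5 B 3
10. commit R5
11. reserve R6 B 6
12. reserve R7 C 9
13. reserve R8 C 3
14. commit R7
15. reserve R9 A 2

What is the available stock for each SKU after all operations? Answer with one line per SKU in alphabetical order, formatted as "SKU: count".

Answer: A: 34
B: 22
C: 30

Derivation:
Step 1: reserve R1 A 3 -> on_hand[A=36 B=45 C=44] avail[A=33 B=45 C=44] open={R1}
Step 2: reserve R2 B 8 -> on_hand[A=36 B=45 C=44] avail[A=33 B=37 C=44] open={R1,R2}
Step 3: commit R2 -> on_hand[A=36 B=37 C=44] avail[A=33 B=37 C=44] open={R1}
Step 4: cancel R1 -> on_hand[A=36 B=37 C=44] avail[A=36 B=37 C=44] open={}
Step 5: reserve R3 C 2 -> on_hand[A=36 B=37 C=44] avail[A=36 B=37 C=42] open={R3}
Step 6: reserve R4 B 6 -> on_hand[A=36 B=37 C=44] avail[A=36 B=31 C=42] open={R3,R4}
Step 7: commit R3 -> on_hand[A=36 B=37 C=42] avail[A=36 B=31 C=42] open={R4}
Step 8: commit R4 -> on_hand[A=36 B=31 C=42] avail[A=36 B=31 C=42] open={}
Step 9: reserve R5 B 3 -> on_hand[A=36 B=31 C=42] avail[A=36 B=28 C=42] open={R5}
Step 10: commit R5 -> on_hand[A=36 B=28 C=42] avail[A=36 B=28 C=42] open={}
Step 11: reserve R6 B 6 -> on_hand[A=36 B=28 C=42] avail[A=36 B=22 C=42] open={R6}
Step 12: reserve R7 C 9 -> on_hand[A=36 B=28 C=42] avail[A=36 B=22 C=33] open={R6,R7}
Step 13: reserve R8 C 3 -> on_hand[A=36 B=28 C=42] avail[A=36 B=22 C=30] open={R6,R7,R8}
Step 14: commit R7 -> on_hand[A=36 B=28 C=33] avail[A=36 B=22 C=30] open={R6,R8}
Step 15: reserve R9 A 2 -> on_hand[A=36 B=28 C=33] avail[A=34 B=22 C=30] open={R6,R8,R9}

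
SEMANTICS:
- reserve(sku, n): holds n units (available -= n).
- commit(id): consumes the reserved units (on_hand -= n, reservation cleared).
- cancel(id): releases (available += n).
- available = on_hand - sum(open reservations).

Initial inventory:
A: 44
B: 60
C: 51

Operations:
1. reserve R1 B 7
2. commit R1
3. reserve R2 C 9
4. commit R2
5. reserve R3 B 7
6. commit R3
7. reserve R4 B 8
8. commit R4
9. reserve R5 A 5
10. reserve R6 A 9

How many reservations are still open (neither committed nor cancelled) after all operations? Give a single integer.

Answer: 2

Derivation:
Step 1: reserve R1 B 7 -> on_hand[A=44 B=60 C=51] avail[A=44 B=53 C=51] open={R1}
Step 2: commit R1 -> on_hand[A=44 B=53 C=51] avail[A=44 B=53 C=51] open={}
Step 3: reserve R2 C 9 -> on_hand[A=44 B=53 C=51] avail[A=44 B=53 C=42] open={R2}
Step 4: commit R2 -> on_hand[A=44 B=53 C=42] avail[A=44 B=53 C=42] open={}
Step 5: reserve R3 B 7 -> on_hand[A=44 B=53 C=42] avail[A=44 B=46 C=42] open={R3}
Step 6: commit R3 -> on_hand[A=44 B=46 C=42] avail[A=44 B=46 C=42] open={}
Step 7: reserve R4 B 8 -> on_hand[A=44 B=46 C=42] avail[A=44 B=38 C=42] open={R4}
Step 8: commit R4 -> on_hand[A=44 B=38 C=42] avail[A=44 B=38 C=42] open={}
Step 9: reserve R5 A 5 -> on_hand[A=44 B=38 C=42] avail[A=39 B=38 C=42] open={R5}
Step 10: reserve R6 A 9 -> on_hand[A=44 B=38 C=42] avail[A=30 B=38 C=42] open={R5,R6}
Open reservations: ['R5', 'R6'] -> 2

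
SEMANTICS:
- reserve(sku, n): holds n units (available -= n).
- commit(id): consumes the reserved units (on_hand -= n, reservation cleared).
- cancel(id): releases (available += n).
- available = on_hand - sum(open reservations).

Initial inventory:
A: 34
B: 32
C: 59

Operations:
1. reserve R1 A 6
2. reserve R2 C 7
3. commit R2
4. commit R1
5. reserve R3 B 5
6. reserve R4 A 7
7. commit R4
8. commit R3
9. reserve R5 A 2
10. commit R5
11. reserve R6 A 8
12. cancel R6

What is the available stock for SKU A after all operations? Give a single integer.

Step 1: reserve R1 A 6 -> on_hand[A=34 B=32 C=59] avail[A=28 B=32 C=59] open={R1}
Step 2: reserve R2 C 7 -> on_hand[A=34 B=32 C=59] avail[A=28 B=32 C=52] open={R1,R2}
Step 3: commit R2 -> on_hand[A=34 B=32 C=52] avail[A=28 B=32 C=52] open={R1}
Step 4: commit R1 -> on_hand[A=28 B=32 C=52] avail[A=28 B=32 C=52] open={}
Step 5: reserve R3 B 5 -> on_hand[A=28 B=32 C=52] avail[A=28 B=27 C=52] open={R3}
Step 6: reserve R4 A 7 -> on_hand[A=28 B=32 C=52] avail[A=21 B=27 C=52] open={R3,R4}
Step 7: commit R4 -> on_hand[A=21 B=32 C=52] avail[A=21 B=27 C=52] open={R3}
Step 8: commit R3 -> on_hand[A=21 B=27 C=52] avail[A=21 B=27 C=52] open={}
Step 9: reserve R5 A 2 -> on_hand[A=21 B=27 C=52] avail[A=19 B=27 C=52] open={R5}
Step 10: commit R5 -> on_hand[A=19 B=27 C=52] avail[A=19 B=27 C=52] open={}
Step 11: reserve R6 A 8 -> on_hand[A=19 B=27 C=52] avail[A=11 B=27 C=52] open={R6}
Step 12: cancel R6 -> on_hand[A=19 B=27 C=52] avail[A=19 B=27 C=52] open={}
Final available[A] = 19

Answer: 19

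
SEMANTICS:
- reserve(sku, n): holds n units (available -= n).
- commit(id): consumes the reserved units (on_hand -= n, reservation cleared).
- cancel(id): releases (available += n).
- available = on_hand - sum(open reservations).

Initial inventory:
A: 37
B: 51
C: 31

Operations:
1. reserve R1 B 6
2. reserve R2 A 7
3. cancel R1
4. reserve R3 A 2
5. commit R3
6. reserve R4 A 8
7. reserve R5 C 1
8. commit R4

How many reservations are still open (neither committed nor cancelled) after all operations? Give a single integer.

Answer: 2

Derivation:
Step 1: reserve R1 B 6 -> on_hand[A=37 B=51 C=31] avail[A=37 B=45 C=31] open={R1}
Step 2: reserve R2 A 7 -> on_hand[A=37 B=51 C=31] avail[A=30 B=45 C=31] open={R1,R2}
Step 3: cancel R1 -> on_hand[A=37 B=51 C=31] avail[A=30 B=51 C=31] open={R2}
Step 4: reserve R3 A 2 -> on_hand[A=37 B=51 C=31] avail[A=28 B=51 C=31] open={R2,R3}
Step 5: commit R3 -> on_hand[A=35 B=51 C=31] avail[A=28 B=51 C=31] open={R2}
Step 6: reserve R4 A 8 -> on_hand[A=35 B=51 C=31] avail[A=20 B=51 C=31] open={R2,R4}
Step 7: reserve R5 C 1 -> on_hand[A=35 B=51 C=31] avail[A=20 B=51 C=30] open={R2,R4,R5}
Step 8: commit R4 -> on_hand[A=27 B=51 C=31] avail[A=20 B=51 C=30] open={R2,R5}
Open reservations: ['R2', 'R5'] -> 2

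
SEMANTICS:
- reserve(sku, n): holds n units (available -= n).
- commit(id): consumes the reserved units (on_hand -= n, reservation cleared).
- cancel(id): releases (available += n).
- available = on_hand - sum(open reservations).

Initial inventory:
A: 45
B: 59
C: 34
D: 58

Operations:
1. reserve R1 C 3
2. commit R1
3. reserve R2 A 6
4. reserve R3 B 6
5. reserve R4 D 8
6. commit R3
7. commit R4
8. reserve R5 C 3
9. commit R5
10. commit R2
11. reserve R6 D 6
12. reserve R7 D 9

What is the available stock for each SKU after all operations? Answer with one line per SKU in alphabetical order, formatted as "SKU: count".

Step 1: reserve R1 C 3 -> on_hand[A=45 B=59 C=34 D=58] avail[A=45 B=59 C=31 D=58] open={R1}
Step 2: commit R1 -> on_hand[A=45 B=59 C=31 D=58] avail[A=45 B=59 C=31 D=58] open={}
Step 3: reserve R2 A 6 -> on_hand[A=45 B=59 C=31 D=58] avail[A=39 B=59 C=31 D=58] open={R2}
Step 4: reserve R3 B 6 -> on_hand[A=45 B=59 C=31 D=58] avail[A=39 B=53 C=31 D=58] open={R2,R3}
Step 5: reserve R4 D 8 -> on_hand[A=45 B=59 C=31 D=58] avail[A=39 B=53 C=31 D=50] open={R2,R3,R4}
Step 6: commit R3 -> on_hand[A=45 B=53 C=31 D=58] avail[A=39 B=53 C=31 D=50] open={R2,R4}
Step 7: commit R4 -> on_hand[A=45 B=53 C=31 D=50] avail[A=39 B=53 C=31 D=50] open={R2}
Step 8: reserve R5 C 3 -> on_hand[A=45 B=53 C=31 D=50] avail[A=39 B=53 C=28 D=50] open={R2,R5}
Step 9: commit R5 -> on_hand[A=45 B=53 C=28 D=50] avail[A=39 B=53 C=28 D=50] open={R2}
Step 10: commit R2 -> on_hand[A=39 B=53 C=28 D=50] avail[A=39 B=53 C=28 D=50] open={}
Step 11: reserve R6 D 6 -> on_hand[A=39 B=53 C=28 D=50] avail[A=39 B=53 C=28 D=44] open={R6}
Step 12: reserve R7 D 9 -> on_hand[A=39 B=53 C=28 D=50] avail[A=39 B=53 C=28 D=35] open={R6,R7}

Answer: A: 39
B: 53
C: 28
D: 35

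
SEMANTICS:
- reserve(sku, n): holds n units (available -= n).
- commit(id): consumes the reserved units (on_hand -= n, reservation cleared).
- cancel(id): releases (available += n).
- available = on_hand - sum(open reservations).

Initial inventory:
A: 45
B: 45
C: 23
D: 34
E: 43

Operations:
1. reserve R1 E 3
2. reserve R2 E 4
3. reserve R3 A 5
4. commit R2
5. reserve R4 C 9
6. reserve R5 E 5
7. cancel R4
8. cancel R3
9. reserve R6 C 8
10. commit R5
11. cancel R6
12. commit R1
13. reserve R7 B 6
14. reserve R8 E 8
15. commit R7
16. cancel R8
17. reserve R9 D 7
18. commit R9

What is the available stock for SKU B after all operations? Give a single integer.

Step 1: reserve R1 E 3 -> on_hand[A=45 B=45 C=23 D=34 E=43] avail[A=45 B=45 C=23 D=34 E=40] open={R1}
Step 2: reserve R2 E 4 -> on_hand[A=45 B=45 C=23 D=34 E=43] avail[A=45 B=45 C=23 D=34 E=36] open={R1,R2}
Step 3: reserve R3 A 5 -> on_hand[A=45 B=45 C=23 D=34 E=43] avail[A=40 B=45 C=23 D=34 E=36] open={R1,R2,R3}
Step 4: commit R2 -> on_hand[A=45 B=45 C=23 D=34 E=39] avail[A=40 B=45 C=23 D=34 E=36] open={R1,R3}
Step 5: reserve R4 C 9 -> on_hand[A=45 B=45 C=23 D=34 E=39] avail[A=40 B=45 C=14 D=34 E=36] open={R1,R3,R4}
Step 6: reserve R5 E 5 -> on_hand[A=45 B=45 C=23 D=34 E=39] avail[A=40 B=45 C=14 D=34 E=31] open={R1,R3,R4,R5}
Step 7: cancel R4 -> on_hand[A=45 B=45 C=23 D=34 E=39] avail[A=40 B=45 C=23 D=34 E=31] open={R1,R3,R5}
Step 8: cancel R3 -> on_hand[A=45 B=45 C=23 D=34 E=39] avail[A=45 B=45 C=23 D=34 E=31] open={R1,R5}
Step 9: reserve R6 C 8 -> on_hand[A=45 B=45 C=23 D=34 E=39] avail[A=45 B=45 C=15 D=34 E=31] open={R1,R5,R6}
Step 10: commit R5 -> on_hand[A=45 B=45 C=23 D=34 E=34] avail[A=45 B=45 C=15 D=34 E=31] open={R1,R6}
Step 11: cancel R6 -> on_hand[A=45 B=45 C=23 D=34 E=34] avail[A=45 B=45 C=23 D=34 E=31] open={R1}
Step 12: commit R1 -> on_hand[A=45 B=45 C=23 D=34 E=31] avail[A=45 B=45 C=23 D=34 E=31] open={}
Step 13: reserve R7 B 6 -> on_hand[A=45 B=45 C=23 D=34 E=31] avail[A=45 B=39 C=23 D=34 E=31] open={R7}
Step 14: reserve R8 E 8 -> on_hand[A=45 B=45 C=23 D=34 E=31] avail[A=45 B=39 C=23 D=34 E=23] open={R7,R8}
Step 15: commit R7 -> on_hand[A=45 B=39 C=23 D=34 E=31] avail[A=45 B=39 C=23 D=34 E=23] open={R8}
Step 16: cancel R8 -> on_hand[A=45 B=39 C=23 D=34 E=31] avail[A=45 B=39 C=23 D=34 E=31] open={}
Step 17: reserve R9 D 7 -> on_hand[A=45 B=39 C=23 D=34 E=31] avail[A=45 B=39 C=23 D=27 E=31] open={R9}
Step 18: commit R9 -> on_hand[A=45 B=39 C=23 D=27 E=31] avail[A=45 B=39 C=23 D=27 E=31] open={}
Final available[B] = 39

Answer: 39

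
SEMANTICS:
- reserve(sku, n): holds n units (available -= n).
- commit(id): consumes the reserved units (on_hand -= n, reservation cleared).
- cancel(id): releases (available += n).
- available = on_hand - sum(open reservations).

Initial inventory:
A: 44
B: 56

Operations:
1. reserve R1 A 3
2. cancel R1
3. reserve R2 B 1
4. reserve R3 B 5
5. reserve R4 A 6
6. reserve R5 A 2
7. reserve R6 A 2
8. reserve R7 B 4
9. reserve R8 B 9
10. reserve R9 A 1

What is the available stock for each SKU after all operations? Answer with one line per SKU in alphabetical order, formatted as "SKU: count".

Answer: A: 33
B: 37

Derivation:
Step 1: reserve R1 A 3 -> on_hand[A=44 B=56] avail[A=41 B=56] open={R1}
Step 2: cancel R1 -> on_hand[A=44 B=56] avail[A=44 B=56] open={}
Step 3: reserve R2 B 1 -> on_hand[A=44 B=56] avail[A=44 B=55] open={R2}
Step 4: reserve R3 B 5 -> on_hand[A=44 B=56] avail[A=44 B=50] open={R2,R3}
Step 5: reserve R4 A 6 -> on_hand[A=44 B=56] avail[A=38 B=50] open={R2,R3,R4}
Step 6: reserve R5 A 2 -> on_hand[A=44 B=56] avail[A=36 B=50] open={R2,R3,R4,R5}
Step 7: reserve R6 A 2 -> on_hand[A=44 B=56] avail[A=34 B=50] open={R2,R3,R4,R5,R6}
Step 8: reserve R7 B 4 -> on_hand[A=44 B=56] avail[A=34 B=46] open={R2,R3,R4,R5,R6,R7}
Step 9: reserve R8 B 9 -> on_hand[A=44 B=56] avail[A=34 B=37] open={R2,R3,R4,R5,R6,R7,R8}
Step 10: reserve R9 A 1 -> on_hand[A=44 B=56] avail[A=33 B=37] open={R2,R3,R4,R5,R6,R7,R8,R9}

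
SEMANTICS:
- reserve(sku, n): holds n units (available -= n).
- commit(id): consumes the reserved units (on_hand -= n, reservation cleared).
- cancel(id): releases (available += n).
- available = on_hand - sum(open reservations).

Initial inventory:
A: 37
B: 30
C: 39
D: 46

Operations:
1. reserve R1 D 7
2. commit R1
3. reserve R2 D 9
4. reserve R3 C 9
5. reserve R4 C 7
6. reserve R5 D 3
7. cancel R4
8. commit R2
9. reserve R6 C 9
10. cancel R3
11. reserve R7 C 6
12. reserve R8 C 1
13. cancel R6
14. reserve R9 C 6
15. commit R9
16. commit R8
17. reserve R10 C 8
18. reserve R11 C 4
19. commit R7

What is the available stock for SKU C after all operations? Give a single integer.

Step 1: reserve R1 D 7 -> on_hand[A=37 B=30 C=39 D=46] avail[A=37 B=30 C=39 D=39] open={R1}
Step 2: commit R1 -> on_hand[A=37 B=30 C=39 D=39] avail[A=37 B=30 C=39 D=39] open={}
Step 3: reserve R2 D 9 -> on_hand[A=37 B=30 C=39 D=39] avail[A=37 B=30 C=39 D=30] open={R2}
Step 4: reserve R3 C 9 -> on_hand[A=37 B=30 C=39 D=39] avail[A=37 B=30 C=30 D=30] open={R2,R3}
Step 5: reserve R4 C 7 -> on_hand[A=37 B=30 C=39 D=39] avail[A=37 B=30 C=23 D=30] open={R2,R3,R4}
Step 6: reserve R5 D 3 -> on_hand[A=37 B=30 C=39 D=39] avail[A=37 B=30 C=23 D=27] open={R2,R3,R4,R5}
Step 7: cancel R4 -> on_hand[A=37 B=30 C=39 D=39] avail[A=37 B=30 C=30 D=27] open={R2,R3,R5}
Step 8: commit R2 -> on_hand[A=37 B=30 C=39 D=30] avail[A=37 B=30 C=30 D=27] open={R3,R5}
Step 9: reserve R6 C 9 -> on_hand[A=37 B=30 C=39 D=30] avail[A=37 B=30 C=21 D=27] open={R3,R5,R6}
Step 10: cancel R3 -> on_hand[A=37 B=30 C=39 D=30] avail[A=37 B=30 C=30 D=27] open={R5,R6}
Step 11: reserve R7 C 6 -> on_hand[A=37 B=30 C=39 D=30] avail[A=37 B=30 C=24 D=27] open={R5,R6,R7}
Step 12: reserve R8 C 1 -> on_hand[A=37 B=30 C=39 D=30] avail[A=37 B=30 C=23 D=27] open={R5,R6,R7,R8}
Step 13: cancel R6 -> on_hand[A=37 B=30 C=39 D=30] avail[A=37 B=30 C=32 D=27] open={R5,R7,R8}
Step 14: reserve R9 C 6 -> on_hand[A=37 B=30 C=39 D=30] avail[A=37 B=30 C=26 D=27] open={R5,R7,R8,R9}
Step 15: commit R9 -> on_hand[A=37 B=30 C=33 D=30] avail[A=37 B=30 C=26 D=27] open={R5,R7,R8}
Step 16: commit R8 -> on_hand[A=37 B=30 C=32 D=30] avail[A=37 B=30 C=26 D=27] open={R5,R7}
Step 17: reserve R10 C 8 -> on_hand[A=37 B=30 C=32 D=30] avail[A=37 B=30 C=18 D=27] open={R10,R5,R7}
Step 18: reserve R11 C 4 -> on_hand[A=37 B=30 C=32 D=30] avail[A=37 B=30 C=14 D=27] open={R10,R11,R5,R7}
Step 19: commit R7 -> on_hand[A=37 B=30 C=26 D=30] avail[A=37 B=30 C=14 D=27] open={R10,R11,R5}
Final available[C] = 14

Answer: 14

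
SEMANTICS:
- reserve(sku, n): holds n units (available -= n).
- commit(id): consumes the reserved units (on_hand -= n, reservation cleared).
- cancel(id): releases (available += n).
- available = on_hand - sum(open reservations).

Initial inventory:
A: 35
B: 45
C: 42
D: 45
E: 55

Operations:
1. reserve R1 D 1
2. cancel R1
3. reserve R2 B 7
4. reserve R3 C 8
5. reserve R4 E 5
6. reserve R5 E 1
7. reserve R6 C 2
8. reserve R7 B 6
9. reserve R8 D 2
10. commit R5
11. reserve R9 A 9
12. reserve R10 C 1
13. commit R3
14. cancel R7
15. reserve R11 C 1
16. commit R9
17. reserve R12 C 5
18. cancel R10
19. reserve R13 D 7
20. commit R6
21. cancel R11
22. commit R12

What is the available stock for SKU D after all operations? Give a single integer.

Step 1: reserve R1 D 1 -> on_hand[A=35 B=45 C=42 D=45 E=55] avail[A=35 B=45 C=42 D=44 E=55] open={R1}
Step 2: cancel R1 -> on_hand[A=35 B=45 C=42 D=45 E=55] avail[A=35 B=45 C=42 D=45 E=55] open={}
Step 3: reserve R2 B 7 -> on_hand[A=35 B=45 C=42 D=45 E=55] avail[A=35 B=38 C=42 D=45 E=55] open={R2}
Step 4: reserve R3 C 8 -> on_hand[A=35 B=45 C=42 D=45 E=55] avail[A=35 B=38 C=34 D=45 E=55] open={R2,R3}
Step 5: reserve R4 E 5 -> on_hand[A=35 B=45 C=42 D=45 E=55] avail[A=35 B=38 C=34 D=45 E=50] open={R2,R3,R4}
Step 6: reserve R5 E 1 -> on_hand[A=35 B=45 C=42 D=45 E=55] avail[A=35 B=38 C=34 D=45 E=49] open={R2,R3,R4,R5}
Step 7: reserve R6 C 2 -> on_hand[A=35 B=45 C=42 D=45 E=55] avail[A=35 B=38 C=32 D=45 E=49] open={R2,R3,R4,R5,R6}
Step 8: reserve R7 B 6 -> on_hand[A=35 B=45 C=42 D=45 E=55] avail[A=35 B=32 C=32 D=45 E=49] open={R2,R3,R4,R5,R6,R7}
Step 9: reserve R8 D 2 -> on_hand[A=35 B=45 C=42 D=45 E=55] avail[A=35 B=32 C=32 D=43 E=49] open={R2,R3,R4,R5,R6,R7,R8}
Step 10: commit R5 -> on_hand[A=35 B=45 C=42 D=45 E=54] avail[A=35 B=32 C=32 D=43 E=49] open={R2,R3,R4,R6,R7,R8}
Step 11: reserve R9 A 9 -> on_hand[A=35 B=45 C=42 D=45 E=54] avail[A=26 B=32 C=32 D=43 E=49] open={R2,R3,R4,R6,R7,R8,R9}
Step 12: reserve R10 C 1 -> on_hand[A=35 B=45 C=42 D=45 E=54] avail[A=26 B=32 C=31 D=43 E=49] open={R10,R2,R3,R4,R6,R7,R8,R9}
Step 13: commit R3 -> on_hand[A=35 B=45 C=34 D=45 E=54] avail[A=26 B=32 C=31 D=43 E=49] open={R10,R2,R4,R6,R7,R8,R9}
Step 14: cancel R7 -> on_hand[A=35 B=45 C=34 D=45 E=54] avail[A=26 B=38 C=31 D=43 E=49] open={R10,R2,R4,R6,R8,R9}
Step 15: reserve R11 C 1 -> on_hand[A=35 B=45 C=34 D=45 E=54] avail[A=26 B=38 C=30 D=43 E=49] open={R10,R11,R2,R4,R6,R8,R9}
Step 16: commit R9 -> on_hand[A=26 B=45 C=34 D=45 E=54] avail[A=26 B=38 C=30 D=43 E=49] open={R10,R11,R2,R4,R6,R8}
Step 17: reserve R12 C 5 -> on_hand[A=26 B=45 C=34 D=45 E=54] avail[A=26 B=38 C=25 D=43 E=49] open={R10,R11,R12,R2,R4,R6,R8}
Step 18: cancel R10 -> on_hand[A=26 B=45 C=34 D=45 E=54] avail[A=26 B=38 C=26 D=43 E=49] open={R11,R12,R2,R4,R6,R8}
Step 19: reserve R13 D 7 -> on_hand[A=26 B=45 C=34 D=45 E=54] avail[A=26 B=38 C=26 D=36 E=49] open={R11,R12,R13,R2,R4,R6,R8}
Step 20: commit R6 -> on_hand[A=26 B=45 C=32 D=45 E=54] avail[A=26 B=38 C=26 D=36 E=49] open={R11,R12,R13,R2,R4,R8}
Step 21: cancel R11 -> on_hand[A=26 B=45 C=32 D=45 E=54] avail[A=26 B=38 C=27 D=36 E=49] open={R12,R13,R2,R4,R8}
Step 22: commit R12 -> on_hand[A=26 B=45 C=27 D=45 E=54] avail[A=26 B=38 C=27 D=36 E=49] open={R13,R2,R4,R8}
Final available[D] = 36

Answer: 36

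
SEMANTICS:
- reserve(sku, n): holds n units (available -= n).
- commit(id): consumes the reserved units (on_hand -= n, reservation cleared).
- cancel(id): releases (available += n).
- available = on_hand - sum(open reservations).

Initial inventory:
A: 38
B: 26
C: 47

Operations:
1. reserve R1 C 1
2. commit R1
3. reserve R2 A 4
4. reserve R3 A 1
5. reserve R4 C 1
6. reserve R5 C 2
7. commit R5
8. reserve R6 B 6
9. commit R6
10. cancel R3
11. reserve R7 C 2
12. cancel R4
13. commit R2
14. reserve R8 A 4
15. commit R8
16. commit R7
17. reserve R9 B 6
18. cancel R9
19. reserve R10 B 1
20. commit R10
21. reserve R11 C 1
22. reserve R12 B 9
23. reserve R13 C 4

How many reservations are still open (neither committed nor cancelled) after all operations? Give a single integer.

Answer: 3

Derivation:
Step 1: reserve R1 C 1 -> on_hand[A=38 B=26 C=47] avail[A=38 B=26 C=46] open={R1}
Step 2: commit R1 -> on_hand[A=38 B=26 C=46] avail[A=38 B=26 C=46] open={}
Step 3: reserve R2 A 4 -> on_hand[A=38 B=26 C=46] avail[A=34 B=26 C=46] open={R2}
Step 4: reserve R3 A 1 -> on_hand[A=38 B=26 C=46] avail[A=33 B=26 C=46] open={R2,R3}
Step 5: reserve R4 C 1 -> on_hand[A=38 B=26 C=46] avail[A=33 B=26 C=45] open={R2,R3,R4}
Step 6: reserve R5 C 2 -> on_hand[A=38 B=26 C=46] avail[A=33 B=26 C=43] open={R2,R3,R4,R5}
Step 7: commit R5 -> on_hand[A=38 B=26 C=44] avail[A=33 B=26 C=43] open={R2,R3,R4}
Step 8: reserve R6 B 6 -> on_hand[A=38 B=26 C=44] avail[A=33 B=20 C=43] open={R2,R3,R4,R6}
Step 9: commit R6 -> on_hand[A=38 B=20 C=44] avail[A=33 B=20 C=43] open={R2,R3,R4}
Step 10: cancel R3 -> on_hand[A=38 B=20 C=44] avail[A=34 B=20 C=43] open={R2,R4}
Step 11: reserve R7 C 2 -> on_hand[A=38 B=20 C=44] avail[A=34 B=20 C=41] open={R2,R4,R7}
Step 12: cancel R4 -> on_hand[A=38 B=20 C=44] avail[A=34 B=20 C=42] open={R2,R7}
Step 13: commit R2 -> on_hand[A=34 B=20 C=44] avail[A=34 B=20 C=42] open={R7}
Step 14: reserve R8 A 4 -> on_hand[A=34 B=20 C=44] avail[A=30 B=20 C=42] open={R7,R8}
Step 15: commit R8 -> on_hand[A=30 B=20 C=44] avail[A=30 B=20 C=42] open={R7}
Step 16: commit R7 -> on_hand[A=30 B=20 C=42] avail[A=30 B=20 C=42] open={}
Step 17: reserve R9 B 6 -> on_hand[A=30 B=20 C=42] avail[A=30 B=14 C=42] open={R9}
Step 18: cancel R9 -> on_hand[A=30 B=20 C=42] avail[A=30 B=20 C=42] open={}
Step 19: reserve R10 B 1 -> on_hand[A=30 B=20 C=42] avail[A=30 B=19 C=42] open={R10}
Step 20: commit R10 -> on_hand[A=30 B=19 C=42] avail[A=30 B=19 C=42] open={}
Step 21: reserve R11 C 1 -> on_hand[A=30 B=19 C=42] avail[A=30 B=19 C=41] open={R11}
Step 22: reserve R12 B 9 -> on_hand[A=30 B=19 C=42] avail[A=30 B=10 C=41] open={R11,R12}
Step 23: reserve R13 C 4 -> on_hand[A=30 B=19 C=42] avail[A=30 B=10 C=37] open={R11,R12,R13}
Open reservations: ['R11', 'R12', 'R13'] -> 3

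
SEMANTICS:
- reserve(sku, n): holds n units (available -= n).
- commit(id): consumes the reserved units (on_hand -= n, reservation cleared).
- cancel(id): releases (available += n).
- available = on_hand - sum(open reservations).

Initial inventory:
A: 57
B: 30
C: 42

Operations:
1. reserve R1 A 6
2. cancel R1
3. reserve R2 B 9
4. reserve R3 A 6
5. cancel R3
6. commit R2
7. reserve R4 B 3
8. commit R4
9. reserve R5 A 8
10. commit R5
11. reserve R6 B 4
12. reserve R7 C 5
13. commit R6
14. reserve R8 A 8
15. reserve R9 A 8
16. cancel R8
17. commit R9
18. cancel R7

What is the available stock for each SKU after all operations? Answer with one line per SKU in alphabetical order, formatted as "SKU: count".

Step 1: reserve R1 A 6 -> on_hand[A=57 B=30 C=42] avail[A=51 B=30 C=42] open={R1}
Step 2: cancel R1 -> on_hand[A=57 B=30 C=42] avail[A=57 B=30 C=42] open={}
Step 3: reserve R2 B 9 -> on_hand[A=57 B=30 C=42] avail[A=57 B=21 C=42] open={R2}
Step 4: reserve R3 A 6 -> on_hand[A=57 B=30 C=42] avail[A=51 B=21 C=42] open={R2,R3}
Step 5: cancel R3 -> on_hand[A=57 B=30 C=42] avail[A=57 B=21 C=42] open={R2}
Step 6: commit R2 -> on_hand[A=57 B=21 C=42] avail[A=57 B=21 C=42] open={}
Step 7: reserve R4 B 3 -> on_hand[A=57 B=21 C=42] avail[A=57 B=18 C=42] open={R4}
Step 8: commit R4 -> on_hand[A=57 B=18 C=42] avail[A=57 B=18 C=42] open={}
Step 9: reserve R5 A 8 -> on_hand[A=57 B=18 C=42] avail[A=49 B=18 C=42] open={R5}
Step 10: commit R5 -> on_hand[A=49 B=18 C=42] avail[A=49 B=18 C=42] open={}
Step 11: reserve R6 B 4 -> on_hand[A=49 B=18 C=42] avail[A=49 B=14 C=42] open={R6}
Step 12: reserve R7 C 5 -> on_hand[A=49 B=18 C=42] avail[A=49 B=14 C=37] open={R6,R7}
Step 13: commit R6 -> on_hand[A=49 B=14 C=42] avail[A=49 B=14 C=37] open={R7}
Step 14: reserve R8 A 8 -> on_hand[A=49 B=14 C=42] avail[A=41 B=14 C=37] open={R7,R8}
Step 15: reserve R9 A 8 -> on_hand[A=49 B=14 C=42] avail[A=33 B=14 C=37] open={R7,R8,R9}
Step 16: cancel R8 -> on_hand[A=49 B=14 C=42] avail[A=41 B=14 C=37] open={R7,R9}
Step 17: commit R9 -> on_hand[A=41 B=14 C=42] avail[A=41 B=14 C=37] open={R7}
Step 18: cancel R7 -> on_hand[A=41 B=14 C=42] avail[A=41 B=14 C=42] open={}

Answer: A: 41
B: 14
C: 42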